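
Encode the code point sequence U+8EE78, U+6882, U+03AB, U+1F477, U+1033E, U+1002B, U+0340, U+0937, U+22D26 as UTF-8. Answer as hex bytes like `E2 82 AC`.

U+8EE78: 4-byte form → F2 8E B9 B8.
U+6882: 3-byte form → E6 A2 82.
U+03AB: 2-byte form → CE AB.
U+1F477: 4-byte form → F0 9F 91 B7.
U+1033E: 4-byte form → F0 90 8C BE.
U+1002B: 4-byte form → F0 90 80 AB.
U+0340: 2-byte form → CD 80.
U+0937: 3-byte form → E0 A4 B7.
U+22D26: 4-byte form → F0 A2 B4 A6.
Concatenated (30 bytes): F2 8E B9 B8 E6 A2 82 CE AB F0 9F 91 B7 F0 90 8C BE F0 90 80 AB CD 80 E0 A4 B7 F0 A2 B4 A6.

F2 8E B9 B8 E6 A2 82 CE AB F0 9F 91 B7 F0 90 8C BE F0 90 80 AB CD 80 E0 A4 B7 F0 A2 B4 A6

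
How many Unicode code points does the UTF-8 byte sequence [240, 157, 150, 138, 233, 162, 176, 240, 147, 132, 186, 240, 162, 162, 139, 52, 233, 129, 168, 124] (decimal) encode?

7

Byte at offset 0: 0xF0 = 11110000 → 4-byte char (#1). Advance 4.
Byte at offset 4: 0xE9 = 11101001 → 3-byte char (#2). Advance 3.
Byte at offset 7: 0xF0 = 11110000 → 4-byte char (#3). Advance 4.
Byte at offset 11: 0xF0 = 11110000 → 4-byte char (#4). Advance 4.
Byte at offset 15: 0x34 = 00110100 → 1-byte char (#5). Advance 1.
Byte at offset 16: 0xE9 = 11101001 → 3-byte char (#6). Advance 3.
Byte at offset 19: 0x7C = 01111100 → 1-byte char (#7). Advance 1.
Reached end at offset 20 after 7 code points.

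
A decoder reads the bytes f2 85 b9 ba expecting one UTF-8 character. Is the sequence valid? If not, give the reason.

valid

Leading byte 0xF2 = 11110010 → 4-byte form.
Continuation bytes 0x85=10000101, 0xB9=10111001, 0xBA=10111010 all match 10xxxxxx.
Decoded value 0x85E7A is ≥ 0x10000 (shortest form) and not a surrogate.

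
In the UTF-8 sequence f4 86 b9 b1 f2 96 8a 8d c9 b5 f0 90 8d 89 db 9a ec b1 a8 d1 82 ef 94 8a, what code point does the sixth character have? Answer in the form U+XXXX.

U+CC68

Offset 0: leading byte 0xF4 = 11110100 → 4-byte char #1 = F4 86 B9 B1.
Offset 4: leading byte 0xF2 = 11110010 → 4-byte char #2 = F2 96 8A 8D.
Offset 8: leading byte 0xC9 = 11001001 → 2-byte char #3 = C9 B5.
Offset 10: leading byte 0xF0 = 11110000 → 4-byte char #4 = F0 90 8D 89.
Offset 14: leading byte 0xDB = 11011011 → 2-byte char #5 = DB 9A.
Offset 16: leading byte 0xEC = 11101100 → 3-byte char #6 = EC B1 A8.
Leading byte 0xEC = 11101100 matches 1110xxxx → 3-byte sequence.
Byte 1: 0xEC = 11101100, payload 1100 (4 bits).
Byte 2: 0xB1 = 10110001 (10xxxxxx ✓), payload 110001.
Byte 3: 0xA8 = 10101000 (10xxxxxx ✓), payload 101000.
Concatenate: 1100110001101000 = 0xCC68 (16 bits → U+CC68).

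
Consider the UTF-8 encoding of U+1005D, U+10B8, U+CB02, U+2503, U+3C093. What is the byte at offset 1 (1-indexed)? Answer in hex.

0xF0

1-indexed offset 1 is 0-indexed offset 0.
U+1005D → 4-byte form F0 90 81 9D at offsets 0–3.
Offset 0 falls in char 1's range; it's byte 1 of F0 90 81 9D = 0xF0.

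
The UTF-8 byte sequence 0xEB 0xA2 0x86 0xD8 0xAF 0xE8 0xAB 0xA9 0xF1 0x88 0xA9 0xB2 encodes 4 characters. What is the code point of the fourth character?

Offset 0: leading byte 0xEB = 11101011 → 3-byte char #1 = EB A2 86.
Offset 3: leading byte 0xD8 = 11011000 → 2-byte char #2 = D8 AF.
Offset 5: leading byte 0xE8 = 11101000 → 3-byte char #3 = E8 AB A9.
Offset 8: leading byte 0xF1 = 11110001 → 4-byte char #4 = F1 88 A9 B2.
Leading byte 0xF1 = 11110001 matches 11110xxx → 4-byte sequence.
Byte 1: 0xF1 = 11110001, payload 001 (3 bits).
Byte 2: 0x88 = 10001000 (10xxxxxx ✓), payload 001000.
Byte 3: 0xA9 = 10101001 (10xxxxxx ✓), payload 101001.
Byte 4: 0xB2 = 10110010 (10xxxxxx ✓), payload 110010.
Concatenate: 001001000101001110010 = 0x48A72 (21 bits → U+48A72).

U+48A72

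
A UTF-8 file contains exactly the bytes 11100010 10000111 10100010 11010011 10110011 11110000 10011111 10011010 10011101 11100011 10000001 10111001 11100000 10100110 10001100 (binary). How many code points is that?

Byte at offset 0: 0xE2 = 11100010 → 3-byte char (#1). Advance 3.
Byte at offset 3: 0xD3 = 11010011 → 2-byte char (#2). Advance 2.
Byte at offset 5: 0xF0 = 11110000 → 4-byte char (#3). Advance 4.
Byte at offset 9: 0xE3 = 11100011 → 3-byte char (#4). Advance 3.
Byte at offset 12: 0xE0 = 11100000 → 3-byte char (#5). Advance 3.
Reached end at offset 15 after 5 code points.

5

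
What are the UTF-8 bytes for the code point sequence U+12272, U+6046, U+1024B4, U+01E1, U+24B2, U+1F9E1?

F0 92 89 B2 E6 81 86 F4 82 92 B4 C7 A1 E2 92 B2 F0 9F A7 A1

U+12272: 4-byte form → F0 92 89 B2.
U+6046: 3-byte form → E6 81 86.
U+1024B4: 4-byte form → F4 82 92 B4.
U+01E1: 2-byte form → C7 A1.
U+24B2: 3-byte form → E2 92 B2.
U+1F9E1: 4-byte form → F0 9F A7 A1.
Concatenated (20 bytes): F0 92 89 B2 E6 81 86 F4 82 92 B4 C7 A1 E2 92 B2 F0 9F A7 A1.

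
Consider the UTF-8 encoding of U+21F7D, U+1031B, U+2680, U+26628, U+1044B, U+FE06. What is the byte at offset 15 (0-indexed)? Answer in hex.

0xF0

U+21F7D → 4-byte form F0 A1 BD BD at offsets 0–3.
U+1031B → 4-byte form F0 90 8C 9B at offsets 4–7.
U+2680 → 3-byte form E2 9A 80 at offsets 8–10.
U+26628 → 4-byte form F0 A6 98 A8 at offsets 11–14.
U+1044B → 4-byte form F0 90 91 8B at offsets 15–18.
Offset 15 falls in char 5's range; it's byte 1 of F0 90 91 8B = 0xF0.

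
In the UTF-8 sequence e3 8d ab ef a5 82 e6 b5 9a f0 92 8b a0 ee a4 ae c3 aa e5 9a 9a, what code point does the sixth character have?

Offset 0: leading byte 0xE3 = 11100011 → 3-byte char #1 = E3 8D AB.
Offset 3: leading byte 0xEF = 11101111 → 3-byte char #2 = EF A5 82.
Offset 6: leading byte 0xE6 = 11100110 → 3-byte char #3 = E6 B5 9A.
Offset 9: leading byte 0xF0 = 11110000 → 4-byte char #4 = F0 92 8B A0.
Offset 13: leading byte 0xEE = 11101110 → 3-byte char #5 = EE A4 AE.
Offset 16: leading byte 0xC3 = 11000011 → 2-byte char #6 = C3 AA.
Leading byte 0xC3 = 11000011 matches 110xxxxx → 2-byte sequence.
Byte 1: 0xC3 = 11000011, payload 00011 (5 bits).
Byte 2: 0xAA = 10101010 (10xxxxxx ✓), payload 101010.
Concatenate: 00011101010 = 0xEA (11 bits → U+00EA).

U+00EA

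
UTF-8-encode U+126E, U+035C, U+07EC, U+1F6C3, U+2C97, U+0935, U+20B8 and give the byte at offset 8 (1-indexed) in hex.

0xF0

1-indexed offset 8 is 0-indexed offset 7.
U+126E → 3-byte form E1 89 AE at offsets 0–2.
U+035C → 2-byte form CD 9C at offsets 3–4.
U+07EC → 2-byte form DF AC at offsets 5–6.
U+1F6C3 → 4-byte form F0 9F 9B 83 at offsets 7–10.
Offset 7 falls in char 4's range; it's byte 1 of F0 9F 9B 83 = 0xF0.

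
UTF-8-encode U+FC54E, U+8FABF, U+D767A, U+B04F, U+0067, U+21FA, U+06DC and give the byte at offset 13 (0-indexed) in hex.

0x81

U+FC54E → 4-byte form F3 BC 95 8E at offsets 0–3.
U+8FABF → 4-byte form F2 8F AA BF at offsets 4–7.
U+D767A → 4-byte form F3 97 99 BA at offsets 8–11.
U+B04F → 3-byte form EB 81 8F at offsets 12–14.
Offset 13 falls in char 4's range; it's byte 2 of EB 81 8F = 0x81.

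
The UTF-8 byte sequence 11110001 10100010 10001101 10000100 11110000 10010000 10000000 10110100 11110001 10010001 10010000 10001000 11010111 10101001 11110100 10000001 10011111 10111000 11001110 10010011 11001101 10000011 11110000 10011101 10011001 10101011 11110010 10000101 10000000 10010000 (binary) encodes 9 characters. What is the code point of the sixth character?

Offset 0: leading byte 0xF1 = 11110001 → 4-byte char #1 = F1 A2 8D 84.
Offset 4: leading byte 0xF0 = 11110000 → 4-byte char #2 = F0 90 80 B4.
Offset 8: leading byte 0xF1 = 11110001 → 4-byte char #3 = F1 91 90 88.
Offset 12: leading byte 0xD7 = 11010111 → 2-byte char #4 = D7 A9.
Offset 14: leading byte 0xF4 = 11110100 → 4-byte char #5 = F4 81 9F B8.
Offset 18: leading byte 0xCE = 11001110 → 2-byte char #6 = CE 93.
Leading byte 0xCE = 11001110 matches 110xxxxx → 2-byte sequence.
Byte 1: 0xCE = 11001110, payload 01110 (5 bits).
Byte 2: 0x93 = 10010011 (10xxxxxx ✓), payload 010011.
Concatenate: 01110010011 = 0x393 (11 bits → U+0393).

U+0393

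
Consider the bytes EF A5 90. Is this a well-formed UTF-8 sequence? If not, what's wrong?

Leading byte 0xEF = 11101111 → 3-byte form.
Continuation bytes 0xA5=10100101, 0x90=10010000 all match 10xxxxxx.
Decoded value 0xF950 is ≥ 0x800 (shortest form) and not a surrogate.

valid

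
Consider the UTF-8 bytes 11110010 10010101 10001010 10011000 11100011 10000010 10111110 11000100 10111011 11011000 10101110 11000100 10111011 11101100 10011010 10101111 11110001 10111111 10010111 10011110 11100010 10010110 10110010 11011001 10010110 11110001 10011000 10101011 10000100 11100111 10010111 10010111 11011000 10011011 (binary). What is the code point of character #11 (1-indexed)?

U+75D7

Offset 0: leading byte 0xF2 = 11110010 → 4-byte char #1 = F2 95 8A 98.
Offset 4: leading byte 0xE3 = 11100011 → 3-byte char #2 = E3 82 BE.
Offset 7: leading byte 0xC4 = 11000100 → 2-byte char #3 = C4 BB.
Offset 9: leading byte 0xD8 = 11011000 → 2-byte char #4 = D8 AE.
Offset 11: leading byte 0xC4 = 11000100 → 2-byte char #5 = C4 BB.
Offset 13: leading byte 0xEC = 11101100 → 3-byte char #6 = EC 9A AF.
Offset 16: leading byte 0xF1 = 11110001 → 4-byte char #7 = F1 BF 97 9E.
Offset 20: leading byte 0xE2 = 11100010 → 3-byte char #8 = E2 96 B2.
Offset 23: leading byte 0xD9 = 11011001 → 2-byte char #9 = D9 96.
Offset 25: leading byte 0xF1 = 11110001 → 4-byte char #10 = F1 98 AB 84.
Offset 29: leading byte 0xE7 = 11100111 → 3-byte char #11 = E7 97 97.
Leading byte 0xE7 = 11100111 matches 1110xxxx → 3-byte sequence.
Byte 1: 0xE7 = 11100111, payload 0111 (4 bits).
Byte 2: 0x97 = 10010111 (10xxxxxx ✓), payload 010111.
Byte 3: 0x97 = 10010111 (10xxxxxx ✓), payload 010111.
Concatenate: 0111010111010111 = 0x75D7 (16 bits → U+75D7).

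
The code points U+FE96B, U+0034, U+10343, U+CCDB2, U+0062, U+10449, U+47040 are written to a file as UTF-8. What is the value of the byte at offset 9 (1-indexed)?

1-indexed offset 9 is 0-indexed offset 8.
U+FE96B → 4-byte form F3 BE A5 AB at offsets 0–3.
U+0034 → 1-byte form 34 at offsets 4–4.
U+10343 → 4-byte form F0 90 8D 83 at offsets 5–8.
Offset 8 falls in char 3's range; it's byte 4 of F0 90 8D 83 = 0x83.

0x83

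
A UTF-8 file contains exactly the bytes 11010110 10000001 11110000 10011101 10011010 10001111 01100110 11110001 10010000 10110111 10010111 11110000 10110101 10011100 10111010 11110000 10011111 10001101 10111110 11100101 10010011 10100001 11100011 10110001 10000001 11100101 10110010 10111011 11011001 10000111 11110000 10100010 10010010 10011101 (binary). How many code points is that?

Byte at offset 0: 0xD6 = 11010110 → 2-byte char (#1). Advance 2.
Byte at offset 2: 0xF0 = 11110000 → 4-byte char (#2). Advance 4.
Byte at offset 6: 0x66 = 01100110 → 1-byte char (#3). Advance 1.
Byte at offset 7: 0xF1 = 11110001 → 4-byte char (#4). Advance 4.
Byte at offset 11: 0xF0 = 11110000 → 4-byte char (#5). Advance 4.
Byte at offset 15: 0xF0 = 11110000 → 4-byte char (#6). Advance 4.
Byte at offset 19: 0xE5 = 11100101 → 3-byte char (#7). Advance 3.
Byte at offset 22: 0xE3 = 11100011 → 3-byte char (#8). Advance 3.
Byte at offset 25: 0xE5 = 11100101 → 3-byte char (#9). Advance 3.
Byte at offset 28: 0xD9 = 11011001 → 2-byte char (#10). Advance 2.
Byte at offset 30: 0xF0 = 11110000 → 4-byte char (#11). Advance 4.
Reached end at offset 34 after 11 code points.

11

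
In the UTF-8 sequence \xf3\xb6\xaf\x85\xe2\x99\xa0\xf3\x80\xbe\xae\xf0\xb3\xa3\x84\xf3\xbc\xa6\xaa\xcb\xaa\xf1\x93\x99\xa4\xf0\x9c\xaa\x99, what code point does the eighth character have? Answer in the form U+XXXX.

Offset 0: leading byte 0xF3 = 11110011 → 4-byte char #1 = F3 B6 AF 85.
Offset 4: leading byte 0xE2 = 11100010 → 3-byte char #2 = E2 99 A0.
Offset 7: leading byte 0xF3 = 11110011 → 4-byte char #3 = F3 80 BE AE.
Offset 11: leading byte 0xF0 = 11110000 → 4-byte char #4 = F0 B3 A3 84.
Offset 15: leading byte 0xF3 = 11110011 → 4-byte char #5 = F3 BC A6 AA.
Offset 19: leading byte 0xCB = 11001011 → 2-byte char #6 = CB AA.
Offset 21: leading byte 0xF1 = 11110001 → 4-byte char #7 = F1 93 99 A4.
Offset 25: leading byte 0xF0 = 11110000 → 4-byte char #8 = F0 9C AA 99.
Leading byte 0xF0 = 11110000 matches 11110xxx → 4-byte sequence.
Byte 1: 0xF0 = 11110000, payload 000 (3 bits).
Byte 2: 0x9C = 10011100 (10xxxxxx ✓), payload 011100.
Byte 3: 0xAA = 10101010 (10xxxxxx ✓), payload 101010.
Byte 4: 0x99 = 10011001 (10xxxxxx ✓), payload 011001.
Concatenate: 000011100101010011001 = 0x1CA99 (21 bits → U+1CA99).

U+1CA99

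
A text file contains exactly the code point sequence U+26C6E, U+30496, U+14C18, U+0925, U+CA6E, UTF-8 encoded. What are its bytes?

F0 A6 B1 AE F0 B0 92 96 F0 94 B0 98 E0 A4 A5 EC A9 AE

U+26C6E: 4-byte form → F0 A6 B1 AE.
U+30496: 4-byte form → F0 B0 92 96.
U+14C18: 4-byte form → F0 94 B0 98.
U+0925: 3-byte form → E0 A4 A5.
U+CA6E: 3-byte form → EC A9 AE.
Concatenated (18 bytes): F0 A6 B1 AE F0 B0 92 96 F0 94 B0 98 E0 A4 A5 EC A9 AE.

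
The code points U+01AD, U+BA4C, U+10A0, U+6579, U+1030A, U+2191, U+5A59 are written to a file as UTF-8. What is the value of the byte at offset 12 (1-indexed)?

0xF0

1-indexed offset 12 is 0-indexed offset 11.
U+01AD → 2-byte form C6 AD at offsets 0–1.
U+BA4C → 3-byte form EB A9 8C at offsets 2–4.
U+10A0 → 3-byte form E1 82 A0 at offsets 5–7.
U+6579 → 3-byte form E6 95 B9 at offsets 8–10.
U+1030A → 4-byte form F0 90 8C 8A at offsets 11–14.
Offset 11 falls in char 5's range; it's byte 1 of F0 90 8C 8A = 0xF0.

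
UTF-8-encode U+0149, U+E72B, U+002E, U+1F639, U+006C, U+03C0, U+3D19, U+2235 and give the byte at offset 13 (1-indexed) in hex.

1-indexed offset 13 is 0-indexed offset 12.
U+0149 → 2-byte form C5 89 at offsets 0–1.
U+E72B → 3-byte form EE 9C AB at offsets 2–4.
U+002E → 1-byte form 2E at offsets 5–5.
U+1F639 → 4-byte form F0 9F 98 B9 at offsets 6–9.
U+006C → 1-byte form 6C at offsets 10–10.
U+03C0 → 2-byte form CF 80 at offsets 11–12.
Offset 12 falls in char 6's range; it's byte 2 of CF 80 = 0x80.

0x80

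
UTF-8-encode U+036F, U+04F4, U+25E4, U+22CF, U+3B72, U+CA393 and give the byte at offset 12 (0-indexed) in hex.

0xB2

U+036F → 2-byte form CD AF at offsets 0–1.
U+04F4 → 2-byte form D3 B4 at offsets 2–3.
U+25E4 → 3-byte form E2 97 A4 at offsets 4–6.
U+22CF → 3-byte form E2 8B 8F at offsets 7–9.
U+3B72 → 3-byte form E3 AD B2 at offsets 10–12.
Offset 12 falls in char 5's range; it's byte 3 of E3 AD B2 = 0xB2.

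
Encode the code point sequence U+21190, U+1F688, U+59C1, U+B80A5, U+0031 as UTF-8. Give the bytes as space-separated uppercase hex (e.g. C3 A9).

F0 A1 86 90 F0 9F 9A 88 E5 A7 81 F2 B8 82 A5 31

U+21190: 4-byte form → F0 A1 86 90.
U+1F688: 4-byte form → F0 9F 9A 88.
U+59C1: 3-byte form → E5 A7 81.
U+B80A5: 4-byte form → F2 B8 82 A5.
U+0031: 1-byte form → 31.
Concatenated (16 bytes): F0 A1 86 90 F0 9F 9A 88 E5 A7 81 F2 B8 82 A5 31.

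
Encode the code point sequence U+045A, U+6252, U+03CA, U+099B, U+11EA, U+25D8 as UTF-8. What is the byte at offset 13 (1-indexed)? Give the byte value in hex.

0xAA

1-indexed offset 13 is 0-indexed offset 12.
U+045A → 2-byte form D1 9A at offsets 0–1.
U+6252 → 3-byte form E6 89 92 at offsets 2–4.
U+03CA → 2-byte form CF 8A at offsets 5–6.
U+099B → 3-byte form E0 A6 9B at offsets 7–9.
U+11EA → 3-byte form E1 87 AA at offsets 10–12.
Offset 12 falls in char 5's range; it's byte 3 of E1 87 AA = 0xAA.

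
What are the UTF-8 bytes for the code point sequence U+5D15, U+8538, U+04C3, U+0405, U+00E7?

U+5D15: 3-byte form → E5 B4 95.
U+8538: 3-byte form → E8 94 B8.
U+04C3: 2-byte form → D3 83.
U+0405: 2-byte form → D0 85.
U+00E7: 2-byte form → C3 A7.
Concatenated (12 bytes): E5 B4 95 E8 94 B8 D3 83 D0 85 C3 A7.

E5 B4 95 E8 94 B8 D3 83 D0 85 C3 A7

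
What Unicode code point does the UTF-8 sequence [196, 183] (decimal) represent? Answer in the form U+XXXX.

Leading byte 0xC4 = 11000100 matches 110xxxxx → 2-byte sequence.
Byte 1: 0xC4 = 11000100, payload 00100 (5 bits).
Byte 2: 0xB7 = 10110111 (10xxxxxx ✓), payload 110111.
Concatenate: 00100110111 = 0x137 (11 bits → U+0137).

U+0137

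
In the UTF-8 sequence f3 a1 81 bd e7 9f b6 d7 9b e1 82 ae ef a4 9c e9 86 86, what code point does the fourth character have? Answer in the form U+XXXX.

U+10AE

Offset 0: leading byte 0xF3 = 11110011 → 4-byte char #1 = F3 A1 81 BD.
Offset 4: leading byte 0xE7 = 11100111 → 3-byte char #2 = E7 9F B6.
Offset 7: leading byte 0xD7 = 11010111 → 2-byte char #3 = D7 9B.
Offset 9: leading byte 0xE1 = 11100001 → 3-byte char #4 = E1 82 AE.
Leading byte 0xE1 = 11100001 matches 1110xxxx → 3-byte sequence.
Byte 1: 0xE1 = 11100001, payload 0001 (4 bits).
Byte 2: 0x82 = 10000010 (10xxxxxx ✓), payload 000010.
Byte 3: 0xAE = 10101110 (10xxxxxx ✓), payload 101110.
Concatenate: 0001000010101110 = 0x10AE (16 bits → U+10AE).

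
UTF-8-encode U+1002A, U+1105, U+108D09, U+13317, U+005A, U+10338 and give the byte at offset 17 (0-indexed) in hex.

U+1002A → 4-byte form F0 90 80 AA at offsets 0–3.
U+1105 → 3-byte form E1 84 85 at offsets 4–6.
U+108D09 → 4-byte form F4 88 B4 89 at offsets 7–10.
U+13317 → 4-byte form F0 93 8C 97 at offsets 11–14.
U+005A → 1-byte form 5A at offsets 15–15.
U+10338 → 4-byte form F0 90 8C B8 at offsets 16–19.
Offset 17 falls in char 6's range; it's byte 2 of F0 90 8C B8 = 0x90.

0x90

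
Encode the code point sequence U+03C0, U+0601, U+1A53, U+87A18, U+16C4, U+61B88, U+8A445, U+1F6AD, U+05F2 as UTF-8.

CF 80 D8 81 E1 A9 93 F2 87 A8 98 E1 9B 84 F1 A1 AE 88 F2 8A 91 85 F0 9F 9A AD D7 B2

U+03C0: 2-byte form → CF 80.
U+0601: 2-byte form → D8 81.
U+1A53: 3-byte form → E1 A9 93.
U+87A18: 4-byte form → F2 87 A8 98.
U+16C4: 3-byte form → E1 9B 84.
U+61B88: 4-byte form → F1 A1 AE 88.
U+8A445: 4-byte form → F2 8A 91 85.
U+1F6AD: 4-byte form → F0 9F 9A AD.
U+05F2: 2-byte form → D7 B2.
Concatenated (28 bytes): CF 80 D8 81 E1 A9 93 F2 87 A8 98 E1 9B 84 F1 A1 AE 88 F2 8A 91 85 F0 9F 9A AD D7 B2.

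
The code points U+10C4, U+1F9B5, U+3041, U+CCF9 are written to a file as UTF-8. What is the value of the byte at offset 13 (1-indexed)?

1-indexed offset 13 is 0-indexed offset 12.
U+10C4 → 3-byte form E1 83 84 at offsets 0–2.
U+1F9B5 → 4-byte form F0 9F A6 B5 at offsets 3–6.
U+3041 → 3-byte form E3 81 81 at offsets 7–9.
U+CCF9 → 3-byte form EC B3 B9 at offsets 10–12.
Offset 12 falls in char 4's range; it's byte 3 of EC B3 B9 = 0xB9.

0xB9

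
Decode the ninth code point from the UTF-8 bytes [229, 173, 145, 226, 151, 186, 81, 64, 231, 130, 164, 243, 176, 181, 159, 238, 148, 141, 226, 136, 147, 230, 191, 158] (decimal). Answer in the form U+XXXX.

Offset 0: leading byte 0xE5 = 11100101 → 3-byte char #1 = E5 AD 91.
Offset 3: leading byte 0xE2 = 11100010 → 3-byte char #2 = E2 97 BA.
Offset 6: leading byte 0x51 = 01010001 → 1-byte char #3 = 51.
Offset 7: leading byte 0x40 = 01000000 → 1-byte char #4 = 40.
Offset 8: leading byte 0xE7 = 11100111 → 3-byte char #5 = E7 82 A4.
Offset 11: leading byte 0xF3 = 11110011 → 4-byte char #6 = F3 B0 B5 9F.
Offset 15: leading byte 0xEE = 11101110 → 3-byte char #7 = EE 94 8D.
Offset 18: leading byte 0xE2 = 11100010 → 3-byte char #8 = E2 88 93.
Offset 21: leading byte 0xE6 = 11100110 → 3-byte char #9 = E6 BF 9E.
Leading byte 0xE6 = 11100110 matches 1110xxxx → 3-byte sequence.
Byte 1: 0xE6 = 11100110, payload 0110 (4 bits).
Byte 2: 0xBF = 10111111 (10xxxxxx ✓), payload 111111.
Byte 3: 0x9E = 10011110 (10xxxxxx ✓), payload 011110.
Concatenate: 0110111111011110 = 0x6FDE (16 bits → U+6FDE).

U+6FDE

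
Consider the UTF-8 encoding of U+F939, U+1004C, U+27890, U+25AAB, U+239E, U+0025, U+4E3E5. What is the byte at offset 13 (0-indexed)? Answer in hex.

0xAA

U+F939 → 3-byte form EF A4 B9 at offsets 0–2.
U+1004C → 4-byte form F0 90 81 8C at offsets 3–6.
U+27890 → 4-byte form F0 A7 A2 90 at offsets 7–10.
U+25AAB → 4-byte form F0 A5 AA AB at offsets 11–14.
Offset 13 falls in char 4's range; it's byte 3 of F0 A5 AA AB = 0xAA.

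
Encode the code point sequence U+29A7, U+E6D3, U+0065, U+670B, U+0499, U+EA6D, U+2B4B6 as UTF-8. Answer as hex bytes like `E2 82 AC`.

E2 A6 A7 EE 9B 93 65 E6 9C 8B D2 99 EE A9 AD F0 AB 92 B6

U+29A7: 3-byte form → E2 A6 A7.
U+E6D3: 3-byte form → EE 9B 93.
U+0065: 1-byte form → 65.
U+670B: 3-byte form → E6 9C 8B.
U+0499: 2-byte form → D2 99.
U+EA6D: 3-byte form → EE A9 AD.
U+2B4B6: 4-byte form → F0 AB 92 B6.
Concatenated (19 bytes): E2 A6 A7 EE 9B 93 65 E6 9C 8B D2 99 EE A9 AD F0 AB 92 B6.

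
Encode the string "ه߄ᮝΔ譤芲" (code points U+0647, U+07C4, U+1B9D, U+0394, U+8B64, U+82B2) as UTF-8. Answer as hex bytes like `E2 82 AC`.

U+0647: 2-byte form → D9 87.
U+07C4: 2-byte form → DF 84.
U+1B9D: 3-byte form → E1 AE 9D.
U+0394: 2-byte form → CE 94.
U+8B64: 3-byte form → E8 AD A4.
U+82B2: 3-byte form → E8 8A B2.
Concatenated (15 bytes): D9 87 DF 84 E1 AE 9D CE 94 E8 AD A4 E8 8A B2.

D9 87 DF 84 E1 AE 9D CE 94 E8 AD A4 E8 8A B2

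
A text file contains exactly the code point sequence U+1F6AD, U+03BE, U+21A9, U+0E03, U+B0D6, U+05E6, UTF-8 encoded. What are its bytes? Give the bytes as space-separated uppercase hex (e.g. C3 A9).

F0 9F 9A AD CE BE E2 86 A9 E0 B8 83 EB 83 96 D7 A6

U+1F6AD: 4-byte form → F0 9F 9A AD.
U+03BE: 2-byte form → CE BE.
U+21A9: 3-byte form → E2 86 A9.
U+0E03: 3-byte form → E0 B8 83.
U+B0D6: 3-byte form → EB 83 96.
U+05E6: 2-byte form → D7 A6.
Concatenated (17 bytes): F0 9F 9A AD CE BE E2 86 A9 E0 B8 83 EB 83 96 D7 A6.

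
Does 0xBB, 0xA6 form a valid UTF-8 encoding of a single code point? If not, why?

invalid (continuation byte with no leading byte)

Byte 0xBB = 10111011 has the form 10xxxxxx — a continuation byte — but there is no preceding leading byte.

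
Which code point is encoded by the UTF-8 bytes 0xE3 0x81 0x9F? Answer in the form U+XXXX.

U+305F

Leading byte 0xE3 = 11100011 matches 1110xxxx → 3-byte sequence.
Byte 1: 0xE3 = 11100011, payload 0011 (4 bits).
Byte 2: 0x81 = 10000001 (10xxxxxx ✓), payload 000001.
Byte 3: 0x9F = 10011111 (10xxxxxx ✓), payload 011111.
Concatenate: 0011000001011111 = 0x305F (16 bits → U+305F).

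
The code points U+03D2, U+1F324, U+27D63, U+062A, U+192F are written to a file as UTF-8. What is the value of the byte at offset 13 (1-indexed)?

1-indexed offset 13 is 0-indexed offset 12.
U+03D2 → 2-byte form CF 92 at offsets 0–1.
U+1F324 → 4-byte form F0 9F 8C A4 at offsets 2–5.
U+27D63 → 4-byte form F0 A7 B5 A3 at offsets 6–9.
U+062A → 2-byte form D8 AA at offsets 10–11.
U+192F → 3-byte form E1 A4 AF at offsets 12–14.
Offset 12 falls in char 5's range; it's byte 1 of E1 A4 AF = 0xE1.

0xE1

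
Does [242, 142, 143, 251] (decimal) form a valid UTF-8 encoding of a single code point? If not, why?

invalid (non-continuation byte where continuation expected)

Leading byte 0xF2 = 11110010 → 4-byte form.
Byte 4 is 0xFB = 11111011, which is not 10xxxxxx — expected a continuation byte.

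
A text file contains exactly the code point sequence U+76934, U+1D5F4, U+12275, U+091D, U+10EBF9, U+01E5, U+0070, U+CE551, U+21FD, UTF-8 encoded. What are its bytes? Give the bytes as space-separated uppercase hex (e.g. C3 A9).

U+76934: 4-byte form → F1 B6 A4 B4.
U+1D5F4: 4-byte form → F0 9D 97 B4.
U+12275: 4-byte form → F0 92 89 B5.
U+091D: 3-byte form → E0 A4 9D.
U+10EBF9: 4-byte form → F4 8E AF B9.
U+01E5: 2-byte form → C7 A5.
U+0070: 1-byte form → 70.
U+CE551: 4-byte form → F3 8E 95 91.
U+21FD: 3-byte form → E2 87 BD.
Concatenated (29 bytes): F1 B6 A4 B4 F0 9D 97 B4 F0 92 89 B5 E0 A4 9D F4 8E AF B9 C7 A5 70 F3 8E 95 91 E2 87 BD.

F1 B6 A4 B4 F0 9D 97 B4 F0 92 89 B5 E0 A4 9D F4 8E AF B9 C7 A5 70 F3 8E 95 91 E2 87 BD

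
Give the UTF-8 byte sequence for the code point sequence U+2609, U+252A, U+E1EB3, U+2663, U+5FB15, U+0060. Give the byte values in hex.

E2 98 89 E2 94 AA F3 A1 BA B3 E2 99 A3 F1 9F AC 95 60

U+2609: 3-byte form → E2 98 89.
U+252A: 3-byte form → E2 94 AA.
U+E1EB3: 4-byte form → F3 A1 BA B3.
U+2663: 3-byte form → E2 99 A3.
U+5FB15: 4-byte form → F1 9F AC 95.
U+0060: 1-byte form → 60.
Concatenated (18 bytes): E2 98 89 E2 94 AA F3 A1 BA B3 E2 99 A3 F1 9F AC 95 60.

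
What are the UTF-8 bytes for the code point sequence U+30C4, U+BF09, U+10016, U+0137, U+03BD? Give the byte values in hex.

E3 83 84 EB BC 89 F0 90 80 96 C4 B7 CE BD

U+30C4: 3-byte form → E3 83 84.
U+BF09: 3-byte form → EB BC 89.
U+10016: 4-byte form → F0 90 80 96.
U+0137: 2-byte form → C4 B7.
U+03BD: 2-byte form → CE BD.
Concatenated (14 bytes): E3 83 84 EB BC 89 F0 90 80 96 C4 B7 CE BD.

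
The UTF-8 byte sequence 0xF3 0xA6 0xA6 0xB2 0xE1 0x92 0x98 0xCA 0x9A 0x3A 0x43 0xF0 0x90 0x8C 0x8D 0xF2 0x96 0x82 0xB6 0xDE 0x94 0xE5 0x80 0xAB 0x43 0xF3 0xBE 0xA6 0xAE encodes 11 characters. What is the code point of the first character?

U+E69B2

Offset 0: leading byte 0xF3 = 11110011 → 4-byte char #1 = F3 A6 A6 B2.
Leading byte 0xF3 = 11110011 matches 11110xxx → 4-byte sequence.
Byte 1: 0xF3 = 11110011, payload 011 (3 bits).
Byte 2: 0xA6 = 10100110 (10xxxxxx ✓), payload 100110.
Byte 3: 0xA6 = 10100110 (10xxxxxx ✓), payload 100110.
Byte 4: 0xB2 = 10110010 (10xxxxxx ✓), payload 110010.
Concatenate: 011100110100110110010 = 0xE69B2 (21 bits → U+E69B2).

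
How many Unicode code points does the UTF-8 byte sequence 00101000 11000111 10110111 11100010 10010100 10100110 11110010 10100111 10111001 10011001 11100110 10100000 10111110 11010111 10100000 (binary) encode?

6

Byte at offset 0: 0x28 = 00101000 → 1-byte char (#1). Advance 1.
Byte at offset 1: 0xC7 = 11000111 → 2-byte char (#2). Advance 2.
Byte at offset 3: 0xE2 = 11100010 → 3-byte char (#3). Advance 3.
Byte at offset 6: 0xF2 = 11110010 → 4-byte char (#4). Advance 4.
Byte at offset 10: 0xE6 = 11100110 → 3-byte char (#5). Advance 3.
Byte at offset 13: 0xD7 = 11010111 → 2-byte char (#6). Advance 2.
Reached end at offset 15 after 6 code points.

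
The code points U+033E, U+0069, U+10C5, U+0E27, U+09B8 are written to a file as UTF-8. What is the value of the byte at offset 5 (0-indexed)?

U+033E → 2-byte form CC BE at offsets 0–1.
U+0069 → 1-byte form 69 at offsets 2–2.
U+10C5 → 3-byte form E1 83 85 at offsets 3–5.
Offset 5 falls in char 3's range; it's byte 3 of E1 83 85 = 0x85.

0x85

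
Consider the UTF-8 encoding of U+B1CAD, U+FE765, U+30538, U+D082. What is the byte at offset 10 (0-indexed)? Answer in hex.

0x94

U+B1CAD → 4-byte form F2 B1 B2 AD at offsets 0–3.
U+FE765 → 4-byte form F3 BE 9D A5 at offsets 4–7.
U+30538 → 4-byte form F0 B0 94 B8 at offsets 8–11.
Offset 10 falls in char 3's range; it's byte 3 of F0 B0 94 B8 = 0x94.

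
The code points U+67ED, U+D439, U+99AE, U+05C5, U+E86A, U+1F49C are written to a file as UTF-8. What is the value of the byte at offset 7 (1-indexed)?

1-indexed offset 7 is 0-indexed offset 6.
U+67ED → 3-byte form E6 9F AD at offsets 0–2.
U+D439 → 3-byte form ED 90 B9 at offsets 3–5.
U+99AE → 3-byte form E9 A6 AE at offsets 6–8.
Offset 6 falls in char 3's range; it's byte 1 of E9 A6 AE = 0xE9.

0xE9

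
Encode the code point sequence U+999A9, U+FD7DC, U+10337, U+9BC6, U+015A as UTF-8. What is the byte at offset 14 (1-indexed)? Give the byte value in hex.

0xAF

1-indexed offset 14 is 0-indexed offset 13.
U+999A9 → 4-byte form F2 99 A6 A9 at offsets 0–3.
U+FD7DC → 4-byte form F3 BD 9F 9C at offsets 4–7.
U+10337 → 4-byte form F0 90 8C B7 at offsets 8–11.
U+9BC6 → 3-byte form E9 AF 86 at offsets 12–14.
Offset 13 falls in char 4's range; it's byte 2 of E9 AF 86 = 0xAF.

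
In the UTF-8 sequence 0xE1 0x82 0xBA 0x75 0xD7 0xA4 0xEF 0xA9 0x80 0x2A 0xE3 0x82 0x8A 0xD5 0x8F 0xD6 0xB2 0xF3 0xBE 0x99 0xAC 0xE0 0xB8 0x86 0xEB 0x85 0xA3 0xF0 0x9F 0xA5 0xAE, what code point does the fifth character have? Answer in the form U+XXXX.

Offset 0: leading byte 0xE1 = 11100001 → 3-byte char #1 = E1 82 BA.
Offset 3: leading byte 0x75 = 01110101 → 1-byte char #2 = 75.
Offset 4: leading byte 0xD7 = 11010111 → 2-byte char #3 = D7 A4.
Offset 6: leading byte 0xEF = 11101111 → 3-byte char #4 = EF A9 80.
Offset 9: leading byte 0x2A = 00101010 → 1-byte char #5 = 2A.
Leading byte 0x2A = 00101010 matches 0xxxxxxx → 1-byte sequence.
Byte 1: 0x2A = 00101010, payload 0101010 (7 bits).
Concatenate: 0101010 = 0x2A (7 bits → U+002A).

U+002A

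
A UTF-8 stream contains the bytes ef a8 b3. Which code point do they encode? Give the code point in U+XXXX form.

Leading byte 0xEF = 11101111 matches 1110xxxx → 3-byte sequence.
Byte 1: 0xEF = 11101111, payload 1111 (4 bits).
Byte 2: 0xA8 = 10101000 (10xxxxxx ✓), payload 101000.
Byte 3: 0xB3 = 10110011 (10xxxxxx ✓), payload 110011.
Concatenate: 1111101000110011 = 0xFA33 (16 bits → U+FA33).

U+FA33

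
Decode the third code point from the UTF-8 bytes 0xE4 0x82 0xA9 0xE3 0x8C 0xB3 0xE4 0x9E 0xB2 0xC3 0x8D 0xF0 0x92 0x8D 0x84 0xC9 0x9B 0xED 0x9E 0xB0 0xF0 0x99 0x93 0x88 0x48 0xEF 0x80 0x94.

U+47B2

Offset 0: leading byte 0xE4 = 11100100 → 3-byte char #1 = E4 82 A9.
Offset 3: leading byte 0xE3 = 11100011 → 3-byte char #2 = E3 8C B3.
Offset 6: leading byte 0xE4 = 11100100 → 3-byte char #3 = E4 9E B2.
Leading byte 0xE4 = 11100100 matches 1110xxxx → 3-byte sequence.
Byte 1: 0xE4 = 11100100, payload 0100 (4 bits).
Byte 2: 0x9E = 10011110 (10xxxxxx ✓), payload 011110.
Byte 3: 0xB2 = 10110010 (10xxxxxx ✓), payload 110010.
Concatenate: 0100011110110010 = 0x47B2 (16 bits → U+47B2).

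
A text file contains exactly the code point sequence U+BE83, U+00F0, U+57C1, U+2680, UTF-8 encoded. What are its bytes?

U+BE83: 3-byte form → EB BA 83.
U+00F0: 2-byte form → C3 B0.
U+57C1: 3-byte form → E5 9F 81.
U+2680: 3-byte form → E2 9A 80.
Concatenated (11 bytes): EB BA 83 C3 B0 E5 9F 81 E2 9A 80.

EB BA 83 C3 B0 E5 9F 81 E2 9A 80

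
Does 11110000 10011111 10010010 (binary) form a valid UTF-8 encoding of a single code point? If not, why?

Leading byte 0xF0 = 11110000 → 4-byte form, but only 3 bytes are present.

invalid (sequence truncated)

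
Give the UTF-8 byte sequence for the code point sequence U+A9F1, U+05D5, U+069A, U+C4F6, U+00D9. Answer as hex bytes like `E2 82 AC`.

EA A7 B1 D7 95 DA 9A EC 93 B6 C3 99

U+A9F1: 3-byte form → EA A7 B1.
U+05D5: 2-byte form → D7 95.
U+069A: 2-byte form → DA 9A.
U+C4F6: 3-byte form → EC 93 B6.
U+00D9: 2-byte form → C3 99.
Concatenated (12 bytes): EA A7 B1 D7 95 DA 9A EC 93 B6 C3 99.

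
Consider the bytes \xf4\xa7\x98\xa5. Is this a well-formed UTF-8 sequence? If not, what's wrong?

invalid (encodes a value above U+10FFFF)

Leading byte 0xF4 = 11110100 → 4-byte form.
Payload = 0x127625, which exceeds U+10FFFF, the maximum Unicode code point. (Leading bytes F5–FF, or F4 followed by ≥ 0x90, are invalid.)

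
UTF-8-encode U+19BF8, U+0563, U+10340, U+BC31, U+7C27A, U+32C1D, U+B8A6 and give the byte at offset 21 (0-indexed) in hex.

0xEB

U+19BF8 → 4-byte form F0 99 AF B8 at offsets 0–3.
U+0563 → 2-byte form D5 A3 at offsets 4–5.
U+10340 → 4-byte form F0 90 8D 80 at offsets 6–9.
U+BC31 → 3-byte form EB B0 B1 at offsets 10–12.
U+7C27A → 4-byte form F1 BC 89 BA at offsets 13–16.
U+32C1D → 4-byte form F0 B2 B0 9D at offsets 17–20.
U+B8A6 → 3-byte form EB A2 A6 at offsets 21–23.
Offset 21 falls in char 7's range; it's byte 1 of EB A2 A6 = 0xEB.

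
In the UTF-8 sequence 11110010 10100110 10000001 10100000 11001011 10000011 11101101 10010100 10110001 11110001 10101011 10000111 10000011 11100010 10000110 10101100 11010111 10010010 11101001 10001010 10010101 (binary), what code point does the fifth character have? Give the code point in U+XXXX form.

Offset 0: leading byte 0xF2 = 11110010 → 4-byte char #1 = F2 A6 81 A0.
Offset 4: leading byte 0xCB = 11001011 → 2-byte char #2 = CB 83.
Offset 6: leading byte 0xED = 11101101 → 3-byte char #3 = ED 94 B1.
Offset 9: leading byte 0xF1 = 11110001 → 4-byte char #4 = F1 AB 87 83.
Offset 13: leading byte 0xE2 = 11100010 → 3-byte char #5 = E2 86 AC.
Leading byte 0xE2 = 11100010 matches 1110xxxx → 3-byte sequence.
Byte 1: 0xE2 = 11100010, payload 0010 (4 bits).
Byte 2: 0x86 = 10000110 (10xxxxxx ✓), payload 000110.
Byte 3: 0xAC = 10101100 (10xxxxxx ✓), payload 101100.
Concatenate: 0010000110101100 = 0x21AC (16 bits → U+21AC).

U+21AC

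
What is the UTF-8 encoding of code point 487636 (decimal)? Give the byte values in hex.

U+770D4 = 0x770D4 = 487636 decimal. In range U+10000–U+10FFFF → 4-byte form: 11110xxx 10xxxxxx 10xxxxxx 10xxxxxx.
Binary (21 bits): 001110111000011010100.
Split 3+6+6+6: 001 | 110111 | 000011 | 010100.
Byte 1: 11110001 = 0xF1.
Byte 2: 10110111 = 0xB7.
Byte 3: 10000011 = 0x83.
Byte 4: 10010100 = 0x94.

F1 B7 83 94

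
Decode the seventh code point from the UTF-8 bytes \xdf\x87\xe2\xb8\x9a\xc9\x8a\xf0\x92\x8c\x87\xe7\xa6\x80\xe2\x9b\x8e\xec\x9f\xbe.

U+C7FE

Offset 0: leading byte 0xDF = 11011111 → 2-byte char #1 = DF 87.
Offset 2: leading byte 0xE2 = 11100010 → 3-byte char #2 = E2 B8 9A.
Offset 5: leading byte 0xC9 = 11001001 → 2-byte char #3 = C9 8A.
Offset 7: leading byte 0xF0 = 11110000 → 4-byte char #4 = F0 92 8C 87.
Offset 11: leading byte 0xE7 = 11100111 → 3-byte char #5 = E7 A6 80.
Offset 14: leading byte 0xE2 = 11100010 → 3-byte char #6 = E2 9B 8E.
Offset 17: leading byte 0xEC = 11101100 → 3-byte char #7 = EC 9F BE.
Leading byte 0xEC = 11101100 matches 1110xxxx → 3-byte sequence.
Byte 1: 0xEC = 11101100, payload 1100 (4 bits).
Byte 2: 0x9F = 10011111 (10xxxxxx ✓), payload 011111.
Byte 3: 0xBE = 10111110 (10xxxxxx ✓), payload 111110.
Concatenate: 1100011111111110 = 0xC7FE (16 bits → U+C7FE).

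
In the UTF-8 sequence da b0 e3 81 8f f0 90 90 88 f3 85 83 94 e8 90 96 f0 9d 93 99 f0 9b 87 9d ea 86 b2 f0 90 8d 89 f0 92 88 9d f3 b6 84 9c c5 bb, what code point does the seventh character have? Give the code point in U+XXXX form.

Offset 0: leading byte 0xDA = 11011010 → 2-byte char #1 = DA B0.
Offset 2: leading byte 0xE3 = 11100011 → 3-byte char #2 = E3 81 8F.
Offset 5: leading byte 0xF0 = 11110000 → 4-byte char #3 = F0 90 90 88.
Offset 9: leading byte 0xF3 = 11110011 → 4-byte char #4 = F3 85 83 94.
Offset 13: leading byte 0xE8 = 11101000 → 3-byte char #5 = E8 90 96.
Offset 16: leading byte 0xF0 = 11110000 → 4-byte char #6 = F0 9D 93 99.
Offset 20: leading byte 0xF0 = 11110000 → 4-byte char #7 = F0 9B 87 9D.
Leading byte 0xF0 = 11110000 matches 11110xxx → 4-byte sequence.
Byte 1: 0xF0 = 11110000, payload 000 (3 bits).
Byte 2: 0x9B = 10011011 (10xxxxxx ✓), payload 011011.
Byte 3: 0x87 = 10000111 (10xxxxxx ✓), payload 000111.
Byte 4: 0x9D = 10011101 (10xxxxxx ✓), payload 011101.
Concatenate: 000011011000111011101 = 0x1B1DD (21 bits → U+1B1DD).

U+1B1DD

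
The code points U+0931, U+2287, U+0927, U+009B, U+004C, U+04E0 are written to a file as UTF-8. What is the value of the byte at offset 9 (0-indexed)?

U+0931 → 3-byte form E0 A4 B1 at offsets 0–2.
U+2287 → 3-byte form E2 8A 87 at offsets 3–5.
U+0927 → 3-byte form E0 A4 A7 at offsets 6–8.
U+009B → 2-byte form C2 9B at offsets 9–10.
Offset 9 falls in char 4's range; it's byte 1 of C2 9B = 0xC2.

0xC2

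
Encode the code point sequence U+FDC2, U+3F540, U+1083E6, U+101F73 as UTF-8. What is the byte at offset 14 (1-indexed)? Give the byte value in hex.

1-indexed offset 14 is 0-indexed offset 13.
U+FDC2 → 3-byte form EF B7 82 at offsets 0–2.
U+3F540 → 4-byte form F0 BF 95 80 at offsets 3–6.
U+1083E6 → 4-byte form F4 88 8F A6 at offsets 7–10.
U+101F73 → 4-byte form F4 81 BD B3 at offsets 11–14.
Offset 13 falls in char 4's range; it's byte 3 of F4 81 BD B3 = 0xBD.

0xBD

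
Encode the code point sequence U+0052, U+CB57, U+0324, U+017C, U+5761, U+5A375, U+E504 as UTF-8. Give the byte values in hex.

U+0052: 1-byte form → 52.
U+CB57: 3-byte form → EC AD 97.
U+0324: 2-byte form → CC A4.
U+017C: 2-byte form → C5 BC.
U+5761: 3-byte form → E5 9D A1.
U+5A375: 4-byte form → F1 9A 8D B5.
U+E504: 3-byte form → EE 94 84.
Concatenated (18 bytes): 52 EC AD 97 CC A4 C5 BC E5 9D A1 F1 9A 8D B5 EE 94 84.

52 EC AD 97 CC A4 C5 BC E5 9D A1 F1 9A 8D B5 EE 94 84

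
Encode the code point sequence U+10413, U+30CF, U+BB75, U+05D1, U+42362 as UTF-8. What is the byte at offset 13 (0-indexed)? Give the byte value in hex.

0x82

U+10413 → 4-byte form F0 90 90 93 at offsets 0–3.
U+30CF → 3-byte form E3 83 8F at offsets 4–6.
U+BB75 → 3-byte form EB AD B5 at offsets 7–9.
U+05D1 → 2-byte form D7 91 at offsets 10–11.
U+42362 → 4-byte form F1 82 8D A2 at offsets 12–15.
Offset 13 falls in char 5's range; it's byte 2 of F1 82 8D A2 = 0x82.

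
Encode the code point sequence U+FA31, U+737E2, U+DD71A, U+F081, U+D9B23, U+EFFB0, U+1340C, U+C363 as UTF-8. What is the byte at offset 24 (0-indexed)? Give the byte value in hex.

0x90

U+FA31 → 3-byte form EF A8 B1 at offsets 0–2.
U+737E2 → 4-byte form F1 B3 9F A2 at offsets 3–6.
U+DD71A → 4-byte form F3 9D 9C 9A at offsets 7–10.
U+F081 → 3-byte form EF 82 81 at offsets 11–13.
U+D9B23 → 4-byte form F3 99 AC A3 at offsets 14–17.
U+EFFB0 → 4-byte form F3 AF BE B0 at offsets 18–21.
U+1340C → 4-byte form F0 93 90 8C at offsets 22–25.
Offset 24 falls in char 7's range; it's byte 3 of F0 93 90 8C = 0x90.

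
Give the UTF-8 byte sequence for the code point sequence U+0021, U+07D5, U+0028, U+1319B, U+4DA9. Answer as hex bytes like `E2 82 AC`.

U+0021: 1-byte form → 21.
U+07D5: 2-byte form → DF 95.
U+0028: 1-byte form → 28.
U+1319B: 4-byte form → F0 93 86 9B.
U+4DA9: 3-byte form → E4 B6 A9.
Concatenated (11 bytes): 21 DF 95 28 F0 93 86 9B E4 B6 A9.

21 DF 95 28 F0 93 86 9B E4 B6 A9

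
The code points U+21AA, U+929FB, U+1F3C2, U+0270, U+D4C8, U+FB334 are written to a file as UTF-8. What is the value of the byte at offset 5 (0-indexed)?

0xA7

U+21AA → 3-byte form E2 86 AA at offsets 0–2.
U+929FB → 4-byte form F2 92 A7 BB at offsets 3–6.
Offset 5 falls in char 2's range; it's byte 3 of F2 92 A7 BB = 0xA7.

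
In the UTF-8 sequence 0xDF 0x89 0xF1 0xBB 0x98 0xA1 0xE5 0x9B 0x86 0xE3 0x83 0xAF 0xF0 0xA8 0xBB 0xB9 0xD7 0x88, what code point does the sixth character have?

Offset 0: leading byte 0xDF = 11011111 → 2-byte char #1 = DF 89.
Offset 2: leading byte 0xF1 = 11110001 → 4-byte char #2 = F1 BB 98 A1.
Offset 6: leading byte 0xE5 = 11100101 → 3-byte char #3 = E5 9B 86.
Offset 9: leading byte 0xE3 = 11100011 → 3-byte char #4 = E3 83 AF.
Offset 12: leading byte 0xF0 = 11110000 → 4-byte char #5 = F0 A8 BB B9.
Offset 16: leading byte 0xD7 = 11010111 → 2-byte char #6 = D7 88.
Leading byte 0xD7 = 11010111 matches 110xxxxx → 2-byte sequence.
Byte 1: 0xD7 = 11010111, payload 10111 (5 bits).
Byte 2: 0x88 = 10001000 (10xxxxxx ✓), payload 001000.
Concatenate: 10111001000 = 0x5C8 (11 bits → U+05C8).

U+05C8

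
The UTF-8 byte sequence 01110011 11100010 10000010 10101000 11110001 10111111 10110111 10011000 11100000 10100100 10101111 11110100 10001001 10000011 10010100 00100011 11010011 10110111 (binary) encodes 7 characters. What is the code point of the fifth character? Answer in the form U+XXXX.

Offset 0: leading byte 0x73 = 01110011 → 1-byte char #1 = 73.
Offset 1: leading byte 0xE2 = 11100010 → 3-byte char #2 = E2 82 A8.
Offset 4: leading byte 0xF1 = 11110001 → 4-byte char #3 = F1 BF B7 98.
Offset 8: leading byte 0xE0 = 11100000 → 3-byte char #4 = E0 A4 AF.
Offset 11: leading byte 0xF4 = 11110100 → 4-byte char #5 = F4 89 83 94.
Leading byte 0xF4 = 11110100 matches 11110xxx → 4-byte sequence.
Byte 1: 0xF4 = 11110100, payload 100 (3 bits).
Byte 2: 0x89 = 10001001 (10xxxxxx ✓), payload 001001.
Byte 3: 0x83 = 10000011 (10xxxxxx ✓), payload 000011.
Byte 4: 0x94 = 10010100 (10xxxxxx ✓), payload 010100.
Concatenate: 100001001000011010100 = 0x1090D4 (21 bits → U+1090D4).

U+1090D4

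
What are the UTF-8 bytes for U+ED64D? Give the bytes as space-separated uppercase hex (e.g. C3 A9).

F3 AD 99 8D

U+ED64D = 0xED64D = 972365 decimal. In range U+10000–U+10FFFF → 4-byte form: 11110xxx 10xxxxxx 10xxxxxx 10xxxxxx.
Binary (21 bits): 011101101011001001101.
Split 3+6+6+6: 011 | 101101 | 011001 | 001101.
Byte 1: 11110011 = 0xF3.
Byte 2: 10101101 = 0xAD.
Byte 3: 10011001 = 0x99.
Byte 4: 10001101 = 0x8D.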